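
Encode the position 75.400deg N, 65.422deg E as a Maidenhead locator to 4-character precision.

MQ25

Shift to the Maidenhead origin (180°W, 90°S): lon 245.42, lat 165.40.
Field: lon ⌊245.42/20⌋ = 12 → M; lat ⌊165.40/10⌋ = 16 → Q.
Square: lon ⌊5.42/2⌋ = 2; lat ⌊5.40/1⌋ = 5.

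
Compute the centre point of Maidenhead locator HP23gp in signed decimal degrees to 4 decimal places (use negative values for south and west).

63.6458, -35.4583

Field H=7, P=15: +7·20° lon, +15·10° lat → SW at lon -40°, lat 60°.
Square 2, 3: +2·2° lon, +3·1° lat → SW at lon -36°, lat 63°.
Subsquare g=6, p=15: +6·0.0833333° lon, +15·0.0416667° lat → SW at lon -35.5°, lat 63.625°.
Cell spans 0.0833333° lon × 0.0416667° lat. Centre is SW corner plus half of each.
latitude 63.6458, longitude -35.4583.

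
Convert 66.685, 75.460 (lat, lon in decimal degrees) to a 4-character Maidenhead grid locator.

MP76

Shift to the Maidenhead origin (180°W, 90°S): lon 255.46, lat 156.69.
Field: lon ⌊255.46/20⌋ = 12 → M; lat ⌊156.69/10⌋ = 15 → P.
Square: lon ⌊15.46/2⌋ = 7; lat ⌊6.69/1⌋ = 6.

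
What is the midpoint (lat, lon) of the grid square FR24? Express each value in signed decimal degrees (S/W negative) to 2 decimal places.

84.50, -75.00

Field F=5, R=17: +5·20° lon, +17·10° lat → SW at lon -80°, lat 80°.
Square 2, 4: +2·2° lon, +4·1° lat → SW at lon -76°, lat 84°.
Cell spans 2° lon × 1° lat. Centre is SW corner plus half of each.
latitude 84.50, longitude -75.00.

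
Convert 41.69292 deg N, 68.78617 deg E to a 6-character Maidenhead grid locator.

MN41jq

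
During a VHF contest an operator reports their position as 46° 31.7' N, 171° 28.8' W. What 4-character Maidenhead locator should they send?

Offset from 180°W / 90°S: lon 8.52°, lat 136.53°.
Field: lon ⌊8.52/20⌋ = 0 → A; lat ⌊136.53/10⌋ = 13 → N.
Square: lon ⌊8.52/2⌋ = 4; lat ⌊6.53/1⌋ = 6.

AN46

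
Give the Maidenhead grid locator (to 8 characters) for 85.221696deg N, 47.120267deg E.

Add 180° to longitude and 90° to latitude: 227.12027, 175.22170.
Field: 227.12027/20 → 11 → L, 175.22170/10 → 17 → R; chars LR.
Square: 7.12027/2 → 3, 5.22170/1 → 5; chars 35.
Subsquare: 1.12027/0.0833333 → 13 → n, 0.22170/0.0416667 → 5 → f; chars nf.
Extended square: 0.03693/0.00833333 → 4, 0.01336/0.00416667 → 3; chars 43.

LR35nf43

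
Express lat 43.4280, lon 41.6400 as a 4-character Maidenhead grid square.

LN03

Offset from 180°W / 90°S: lon 221.64°, lat 133.43°.
Field (20°×10°, letters A–R): lon ⌊221.64/20⌋ = 11 → L; lat ⌊133.43/10⌋ = 13 → N.
Square (2°×1°, digits 0–9): lon ⌊1.64/2⌋ = 0; lat ⌊3.43/1⌋ = 3.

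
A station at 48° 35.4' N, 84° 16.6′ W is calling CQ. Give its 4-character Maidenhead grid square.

Shift to the Maidenhead origin (180°W, 90°S): lon 95.72, lat 138.59.
Field (20°×10°, letters A–R): lon ⌊95.72/20⌋ = 4 → E; lat ⌊138.59/10⌋ = 13 → N.
Square (2°×1°, digits 0–9): lon ⌊15.72/2⌋ = 7; lat ⌊8.59/1⌋ = 8.

EN78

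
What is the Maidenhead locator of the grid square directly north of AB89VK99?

Latitude extended square 9; +1 → 10, wraps to 0, carry into subsquare.
Latitude subsquare k = 10; +1 → 11 = l.
The longitude characters are unchanged.

AB89vl90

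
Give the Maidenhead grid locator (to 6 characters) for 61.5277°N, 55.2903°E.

LP71pm

Offset from 180°W / 90°S: lon 235.2903°, lat 151.5277°.
Field: lon ⌊235.2903/20⌋ = 11 → L; lat ⌊151.5277/10⌋ = 15 → P.
Square: lon ⌊15.2903/2⌋ = 7; lat ⌊1.5277/1⌋ = 1.
Subsquare: lon ⌊1.2903/0.0833333⌋ = 15 → p; lat ⌊0.5277/0.0416667⌋ = 12 → m.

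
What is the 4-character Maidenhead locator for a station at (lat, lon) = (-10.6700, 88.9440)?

Offset from 180°W / 90°S: lon 268.94°, lat 79.33°.
Field: lon ⌊268.94/20⌋ = 13 → N; lat ⌊79.33/10⌋ = 7 → H.
Square: lon ⌊8.94/2⌋ = 4; lat ⌊9.33/1⌋ = 9.

NH49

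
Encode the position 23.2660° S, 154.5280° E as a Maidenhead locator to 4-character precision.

Shift to the Maidenhead origin (180°W, 90°S): lon 334.53, lat 66.73.
Field: lon ⌊334.53/20⌋ = 16 → Q; lat ⌊66.73/10⌋ = 6 → G.
Square: lon ⌊14.53/2⌋ = 7; lat ⌊6.73/1⌋ = 6.

QG76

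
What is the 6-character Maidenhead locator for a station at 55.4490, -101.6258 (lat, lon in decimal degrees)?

DO95ek

Offset from 180°W / 90°S: lon 78.3742°, lat 145.4490°.
Field (20°×10°, letters A–R): lon ⌊78.3742/20⌋ = 3 → D; lat ⌊145.4490/10⌋ = 14 → O.
Square (2°×1°, digits 0–9): lon ⌊18.3742/2⌋ = 9; lat ⌊5.4490/1⌋ = 5.
Subsquare (5′×2.5′, letters a–x): lon ⌊0.3742/0.0833333⌋ = 4 → e; lat ⌊0.4490/0.0416667⌋ = 10 → k.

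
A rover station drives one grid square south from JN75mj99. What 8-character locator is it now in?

JN75mj98

Latitude extended square 9; −1 → 8.
The longitude characters are unchanged.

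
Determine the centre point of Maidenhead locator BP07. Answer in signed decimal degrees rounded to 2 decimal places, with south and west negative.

Field B=1, P=15: +1·20° lon, +15·10° lat → SW at lon -160°, lat 60°.
Square 0, 7: +0·2° lon, +7·1° lat → SW at lon -160°, lat 67°.
Cell spans 2° lon × 1° lat. Centre is SW corner plus half of each.
latitude 67.50, longitude -159.00.

67.50, -159.00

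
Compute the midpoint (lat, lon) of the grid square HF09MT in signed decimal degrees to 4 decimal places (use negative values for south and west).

-30.1875, -38.9583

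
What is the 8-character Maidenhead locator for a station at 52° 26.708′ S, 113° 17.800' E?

OD67pn53

Offset from 180°W / 90°S: lon 293.29667°, lat 37.55487°.
Field: lon ⌊293.29667/20⌋ = 14 → O; lat ⌊37.55487/10⌋ = 3 → D.
Square: lon ⌊13.29667/2⌋ = 6; lat ⌊7.55487/1⌋ = 7.
Subsquare: lon ⌊1.29667/0.0833333⌋ = 15 → p; lat ⌊0.55487/0.0416667⌋ = 13 → n.
Extended square: lon ⌊0.04667/0.00833333⌋ = 5; lat ⌊0.01320/0.00416667⌋ = 3.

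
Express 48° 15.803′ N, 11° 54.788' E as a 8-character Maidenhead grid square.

Add 180° to longitude and 90° to latitude: 191.91313, 138.26338.
Field: 191.91313/20 → 9 → J, 138.26338/10 → 13 → N; chars JN.
Square: 11.91313/2 → 5, 8.26338/1 → 8; chars 58.
Subsquare: 1.91313/0.0833333 → 22 → w, 0.26338/0.0416667 → 6 → g; chars wg.
Extended square: 0.07980/0.00833333 → 9, 0.01338/0.00416667 → 3; chars 93.

JN58wg93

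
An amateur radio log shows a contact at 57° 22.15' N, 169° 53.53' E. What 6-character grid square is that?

RO47wi

Add 180° to longitude and 90° to latitude: 349.8922, 147.3692.
Field: lon ⌊349.8922/20⌋ = 17 → R; lat ⌊147.3692/10⌋ = 14 → O.
Square: lon ⌊9.8922/2⌋ = 4; lat ⌊7.3692/1⌋ = 7.
Subsquare: lon ⌊1.8922/0.0833333⌋ = 22 → w; lat ⌊0.3692/0.0416667⌋ = 8 → i.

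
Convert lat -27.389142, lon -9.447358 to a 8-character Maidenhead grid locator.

IG52go66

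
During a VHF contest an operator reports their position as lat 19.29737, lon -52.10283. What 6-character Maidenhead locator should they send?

GK39wh

Shift to the Maidenhead origin (180°W, 90°S): lon 127.8972, lat 109.2974.
Field: 127.8972/20 → 6 → G, 109.2974/10 → 10 → K; chars GK.
Square: 7.8972/2 → 3, 9.2974/1 → 9; chars 39.
Subsquare: 1.8972/0.0833333 → 22 → w, 0.2974/0.0416667 → 7 → h; chars wh.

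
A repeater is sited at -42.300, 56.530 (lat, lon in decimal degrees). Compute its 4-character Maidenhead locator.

LE87

Offset from 180°W / 90°S: lon 236.53°, lat 47.70°.
Field (20°×10°, letters A–R): lon ⌊236.53/20⌋ = 11 → L; lat ⌊47.70/10⌋ = 4 → E.
Square (2°×1°, digits 0–9): lon ⌊16.53/2⌋ = 8; lat ⌊7.70/1⌋ = 7.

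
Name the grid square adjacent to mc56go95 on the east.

MC56ho05

Longitude extended square 9; +1 → 10, wraps to 0, carry into subsquare.
Longitude subsquare g = 6; +1 → 7 = h.
The latitude characters are unchanged.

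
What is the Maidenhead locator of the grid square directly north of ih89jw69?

Latitude extended square 9; +1 → 10, wraps to 0, carry into subsquare.
Latitude subsquare w = 22; +1 → 23 = x.
The longitude characters are unchanged.

IH89jx60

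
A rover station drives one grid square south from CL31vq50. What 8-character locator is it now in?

CL31vp59

Latitude extended square 0; −1 → -1, wraps to 9, carry into subsquare.
Latitude subsquare q = 16; −1 → 15 = p.
The longitude characters are unchanged.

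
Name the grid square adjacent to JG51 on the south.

JG50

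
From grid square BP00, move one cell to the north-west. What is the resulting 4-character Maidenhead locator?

AP91

Longitude square 0; −1 → -1, wraps to 9, carry into field.
Longitude field B = 1; −1 → 0 = A.
Latitude square 0; +1 → 1.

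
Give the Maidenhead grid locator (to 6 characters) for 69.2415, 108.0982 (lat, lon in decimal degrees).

OP49bf

Offset from 180°W / 90°S: lon 288.0982°, lat 159.2415°.
Field: lon ⌊288.0982/20⌋ = 14 → O; lat ⌊159.2415/10⌋ = 15 → P.
Square: lon ⌊8.0982/2⌋ = 4; lat ⌊9.2415/1⌋ = 9.
Subsquare: lon ⌊0.0982/0.0833333⌋ = 1 → b; lat ⌊0.2415/0.0416667⌋ = 5 → f.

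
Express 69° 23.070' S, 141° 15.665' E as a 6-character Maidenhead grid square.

QC00po

Offset from 180°W / 90°S: lon 321.2611°, lat 20.6155°.
Field: lon ⌊321.2611/20⌋ = 16 → Q; lat ⌊20.6155/10⌋ = 2 → C.
Square: lon ⌊1.2611/2⌋ = 0; lat ⌊0.6155/1⌋ = 0.
Subsquare: lon ⌊1.2611/0.0833333⌋ = 15 → p; lat ⌊0.6155/0.0416667⌋ = 14 → o.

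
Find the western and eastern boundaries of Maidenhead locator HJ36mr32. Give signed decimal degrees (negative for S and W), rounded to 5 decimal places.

-32.97500, -32.96667

Field H=7, J=9: +7·20° lon, +9·10° lat → SW at lon -40°, lat 0°.
Square 3, 6: +3·2° lon, +6·1° lat → SW at lon -34°, lat 6°.
Subsquare m=12, r=17: +12·0.0833333° lon, +17·0.0416667° lat → SW at lon -33°, lat 6.70833°.
Extended square 3, 2: +3·0.00833333° lon, +2·0.00416667° lat → SW at lon -32.975°, lat 6.71667°.
Cell spans 0.00833333° lon × 0.00416667° lat.
west -32.97500, east -32.96667.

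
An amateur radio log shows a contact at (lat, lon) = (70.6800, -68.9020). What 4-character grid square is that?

FQ50

Offset from 180°W / 90°S: lon 111.10°, lat 160.68°.
Field (20°×10°, letters A–R): 111.10/20 → 5 → F, 160.68/10 → 16 → Q; chars FQ.
Square (2°×1°, digits 0–9): 11.10/2 → 5, 0.68/1 → 0; chars 50.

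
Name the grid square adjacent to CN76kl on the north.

Latitude subsquare l = 11; +1 → 12 = m.
The longitude characters are unchanged.

CN76km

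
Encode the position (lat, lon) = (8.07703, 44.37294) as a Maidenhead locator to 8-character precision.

LJ28eb48

Shift to the Maidenhead origin (180°W, 90°S): lon 224.37294, lat 98.07703.
Field: lon ⌊224.37294/20⌋ = 11 → L; lat ⌊98.07703/10⌋ = 9 → J.
Square: lon ⌊4.37294/2⌋ = 2; lat ⌊8.07703/1⌋ = 8.
Subsquare: lon ⌊0.37294/0.0833333⌋ = 4 → e; lat ⌊0.07703/0.0416667⌋ = 1 → b.
Extended square: lon ⌊0.03961/0.00833333⌋ = 4; lat ⌊0.03536/0.00416667⌋ = 8.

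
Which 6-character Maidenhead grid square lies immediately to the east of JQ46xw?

JQ56aw

Longitude subsquare x = 23; +1 → 24, wraps to 0 = a, carry into square.
Longitude square 4; +1 → 5.
The latitude characters are unchanged.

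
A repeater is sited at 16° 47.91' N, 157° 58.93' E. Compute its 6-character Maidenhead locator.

Offset from 180°W / 90°S: lon 337.9822°, lat 106.7985°.
Field: 337.9822/20 → 16 → Q, 106.7985/10 → 10 → K; chars QK.
Square: 17.9822/2 → 8, 6.7985/1 → 6; chars 86.
Subsquare: 1.9822/0.0833333 → 23 → x, 0.7985/0.0416667 → 19 → t; chars xt.

QK86xt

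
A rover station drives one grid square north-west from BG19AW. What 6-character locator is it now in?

BG09xx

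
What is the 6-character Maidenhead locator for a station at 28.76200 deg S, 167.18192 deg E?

RG31of

Add 180° to longitude and 90° to latitude: 347.1819, 61.2380.
Field: 347.1819/20 → 17 → R, 61.2380/10 → 6 → G; chars RG.
Square: 7.1819/2 → 3, 1.2380/1 → 1; chars 31.
Subsquare: 1.1819/0.0833333 → 14 → o, 0.2380/0.0416667 → 5 → f; chars of.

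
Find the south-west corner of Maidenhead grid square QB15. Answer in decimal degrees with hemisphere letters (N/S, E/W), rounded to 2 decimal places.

Field Q=16, B=1: +16·20° lon, +1·10° lat → SW at lon 140°, lat -80°.
Square 1, 5: +1·2° lon, +5·1° lat → SW at lon 142°, lat -75°.
latitude 75.00° S, longitude 142.00° E.

75.00° S, 142.00° E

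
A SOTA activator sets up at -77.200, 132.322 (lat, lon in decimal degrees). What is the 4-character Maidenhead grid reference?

PB62

Offset from 180°W / 90°S: lon 312.32°, lat 12.80°.
Field (20°×10°, letters A–R): lon ⌊312.32/20⌋ = 15 → P; lat ⌊12.80/10⌋ = 1 → B.
Square (2°×1°, digits 0–9): lon ⌊12.32/2⌋ = 6; lat ⌊2.80/1⌋ = 2.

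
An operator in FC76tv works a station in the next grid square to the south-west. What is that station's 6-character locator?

FC76su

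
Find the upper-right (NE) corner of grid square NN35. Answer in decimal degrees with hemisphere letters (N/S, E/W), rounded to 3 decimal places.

Field N=13, N=13: +13·20° lon, +13·10° lat → SW at lon 80°, lat 40°.
Square 3, 5: +3·2° lon, +5·1° lat → SW at lon 86°, lat 45°.
Cell spans 2° lon × 1° lat. NE corner is SW corner plus one full cell.
latitude 46.000° N, longitude 88.000° E.

46.000° N, 88.000° E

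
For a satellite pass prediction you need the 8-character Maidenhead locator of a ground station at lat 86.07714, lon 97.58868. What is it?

NR86tb08

Offset from 180°W / 90°S: lon 277.58868°, lat 176.07714°.
Field (20°×10°, letters A–R): lon ⌊277.58868/20⌋ = 13 → N; lat ⌊176.07714/10⌋ = 17 → R.
Square (2°×1°, digits 0–9): lon ⌊17.58868/2⌋ = 8; lat ⌊6.07714/1⌋ = 6.
Subsquare (5′×2.5′, letters a–x): lon ⌊1.58868/0.0833333⌋ = 19 → t; lat ⌊0.07714/0.0416667⌋ = 1 → b.
Extended square (30″×15″, digits 0–9): lon ⌊0.00535/0.00833333⌋ = 0; lat ⌊0.03547/0.00416667⌋ = 8.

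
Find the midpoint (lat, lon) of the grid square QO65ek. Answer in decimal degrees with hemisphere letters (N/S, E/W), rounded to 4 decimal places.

55.4375° N, 152.3750° E

Field Q=16, O=14: +16·20° lon, +14·10° lat → SW at lon 140°, lat 50°.
Square 6, 5: +6·2° lon, +5·1° lat → SW at lon 152°, lat 55°.
Subsquare e=4, k=10: +4·0.0833333° lon, +10·0.0416667° lat → SW at lon 152.333°, lat 55.4167°.
Cell spans 0.0833333° lon × 0.0416667° lat. Centre is SW corner plus half of each.
latitude 55.4375° N, longitude 152.3750° E.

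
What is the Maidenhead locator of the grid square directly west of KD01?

JD91

Longitude square 0; −1 → -1, wraps to 9, carry into field.
Longitude field K = 10; −1 → 9 = J.
The latitude characters are unchanged.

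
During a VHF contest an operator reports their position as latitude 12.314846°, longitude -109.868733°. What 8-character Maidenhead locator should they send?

DK52bh55

Offset from 180°W / 90°S: lon 70.13127°, lat 102.31485°.
Field: lon ⌊70.13127/20⌋ = 3 → D; lat ⌊102.31485/10⌋ = 10 → K.
Square: lon ⌊10.13127/2⌋ = 5; lat ⌊2.31485/1⌋ = 2.
Subsquare: lon ⌊0.13127/0.0833333⌋ = 1 → b; lat ⌊0.31485/0.0416667⌋ = 7 → h.
Extended square: lon ⌊0.04793/0.00833333⌋ = 5; lat ⌊0.02318/0.00416667⌋ = 5.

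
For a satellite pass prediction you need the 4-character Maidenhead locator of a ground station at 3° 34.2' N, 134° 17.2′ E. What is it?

PJ73

Shift to the Maidenhead origin (180°W, 90°S): lon 314.29, lat 93.57.
Field: 314.29/20 → 15 → P, 93.57/10 → 9 → J; chars PJ.
Square: 14.29/2 → 7, 3.57/1 → 3; chars 73.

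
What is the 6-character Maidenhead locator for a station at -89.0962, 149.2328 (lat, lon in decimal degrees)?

Offset from 180°W / 90°S: lon 329.2328°, lat 0.9038°.
Field (20°×10°, letters A–R): 329.2328/20 → 16 → Q, 0.9038/10 → 0 → A; chars QA.
Square (2°×1°, digits 0–9): 9.2328/2 → 4, 0.9038/1 → 0; chars 40.
Subsquare (5′×2.5′, letters a–x): 1.2328/0.0833333 → 14 → o, 0.9038/0.0416667 → 21 → v; chars ov.

QA40ov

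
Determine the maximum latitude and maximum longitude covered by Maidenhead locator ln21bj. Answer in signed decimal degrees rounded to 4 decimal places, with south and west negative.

41.4167, 44.1667

Field L=11, N=13: +11·20° lon, +13·10° lat → SW at lon 40°, lat 40°.
Square 2, 1: +2·2° lon, +1·1° lat → SW at lon 44°, lat 41°.
Subsquare b=1, j=9: +1·0.0833333° lon, +9·0.0416667° lat → SW at lon 44.0833°, lat 41.375°.
Cell spans 0.0833333° lon × 0.0416667° lat. NE corner is SW corner plus one full cell.
latitude 41.4167, longitude 44.1667.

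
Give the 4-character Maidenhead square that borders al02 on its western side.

RL92

Longitude square 0; −1 → -1, wraps to 9, carry into field.
Longitude field A = 0; −1 → -1, wraps to 17 = R, wrapping around the antimeridian.
The latitude characters are unchanged.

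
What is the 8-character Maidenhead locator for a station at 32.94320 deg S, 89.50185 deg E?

NF47sb03

Offset from 180°W / 90°S: lon 269.50185°, lat 57.05680°.
Field: 269.50185/20 → 13 → N, 57.05680/10 → 5 → F; chars NF.
Square: 9.50185/2 → 4, 7.05680/1 → 7; chars 47.
Subsquare: 1.50185/0.0833333 → 18 → s, 0.05680/0.0416667 → 1 → b; chars sb.
Extended square: 0.00185/0.00833333 → 0, 0.01513/0.00416667 → 3; chars 03.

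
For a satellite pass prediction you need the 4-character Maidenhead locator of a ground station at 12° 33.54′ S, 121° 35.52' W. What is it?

Shift to the Maidenhead origin (180°W, 90°S): lon 58.41, lat 77.44.
Field (20°×10°, letters A–R): 58.41/20 → 2 → C, 77.44/10 → 7 → H; chars CH.
Square (2°×1°, digits 0–9): 18.41/2 → 9, 7.44/1 → 7; chars 97.

CH97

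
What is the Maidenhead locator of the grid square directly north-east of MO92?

NO03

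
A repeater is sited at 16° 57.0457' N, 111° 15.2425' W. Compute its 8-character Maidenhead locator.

DK46iw98

Offset from 180°W / 90°S: lon 68.74596°, lat 106.95076°.
Field: 68.74596/20 → 3 → D, 106.95076/10 → 10 → K; chars DK.
Square: 8.74596/2 → 4, 6.95076/1 → 6; chars 46.
Subsquare: 0.74596/0.0833333 → 8 → i, 0.95076/0.0416667 → 22 → w; chars iw.
Extended square: 0.07929/0.00833333 → 9, 0.03409/0.00416667 → 8; chars 98.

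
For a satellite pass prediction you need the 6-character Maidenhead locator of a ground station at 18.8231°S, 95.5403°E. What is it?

NH71se

Add 180° to longitude and 90° to latitude: 275.5403, 71.1769.
Field (20°×10°, letters A–R): 275.5403/20 → 13 → N, 71.1769/10 → 7 → H; chars NH.
Square (2°×1°, digits 0–9): 15.5403/2 → 7, 1.1769/1 → 1; chars 71.
Subsquare (5′×2.5′, letters a–x): 1.5403/0.0833333 → 18 → s, 0.1769/0.0416667 → 4 → e; chars se.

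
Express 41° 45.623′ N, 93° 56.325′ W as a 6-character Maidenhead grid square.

Shift to the Maidenhead origin (180°W, 90°S): lon 86.0613, lat 131.7604.
Field (20°×10°, letters A–R): 86.0613/20 → 4 → E, 131.7604/10 → 13 → N; chars EN.
Square (2°×1°, digits 0–9): 6.0613/2 → 3, 1.7604/1 → 1; chars 31.
Subsquare (5′×2.5′, letters a–x): 0.0613/0.0833333 → 0 → a, 0.7604/0.0416667 → 18 → s; chars as.

EN31as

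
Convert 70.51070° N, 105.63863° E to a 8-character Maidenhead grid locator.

OQ20tm62

Shift to the Maidenhead origin (180°W, 90°S): lon 285.63863, lat 160.51070.
Field: lon ⌊285.63863/20⌋ = 14 → O; lat ⌊160.51070/10⌋ = 16 → Q.
Square: lon ⌊5.63863/2⌋ = 2; lat ⌊0.51070/1⌋ = 0.
Subsquare: lon ⌊1.63863/0.0833333⌋ = 19 → t; lat ⌊0.51070/0.0416667⌋ = 12 → m.
Extended square: lon ⌊0.05530/0.00833333⌋ = 6; lat ⌊0.01070/0.00416667⌋ = 2.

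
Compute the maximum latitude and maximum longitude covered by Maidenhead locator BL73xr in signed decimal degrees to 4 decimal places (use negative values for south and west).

Field B=1, L=11: +1·20° lon, +11·10° lat → SW at lon -160°, lat 20°.
Square 7, 3: +7·2° lon, +3·1° lat → SW at lon -146°, lat 23°.
Subsquare x=23, r=17: +23·0.0833333° lon, +17·0.0416667° lat → SW at lon -144.083°, lat 23.7083°.
Cell spans 0.0833333° lon × 0.0416667° lat. NE corner is SW corner plus one full cell.
latitude 23.7500, longitude -144.0000.

23.7500, -144.0000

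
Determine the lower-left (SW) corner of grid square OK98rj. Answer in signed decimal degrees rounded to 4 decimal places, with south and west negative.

Field O=14, K=10: +14·20° lon, +10·10° lat → SW at lon 100°, lat 10°.
Square 9, 8: +9·2° lon, +8·1° lat → SW at lon 118°, lat 18°.
Subsquare r=17, j=9: +17·0.0833333° lon, +9·0.0416667° lat → SW at lon 119.417°, lat 18.375°.
latitude 18.3750, longitude 119.4167.

18.3750, 119.4167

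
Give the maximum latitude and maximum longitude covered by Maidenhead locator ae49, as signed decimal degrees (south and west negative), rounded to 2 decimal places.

-40.00, -170.00

Field A=0, E=4: +0·20° lon, +4·10° lat → SW at lon -180°, lat -50°.
Square 4, 9: +4·2° lon, +9·1° lat → SW at lon -172°, lat -41°.
Cell spans 2° lon × 1° lat. NE corner is SW corner plus one full cell.
latitude -40.00, longitude -170.00.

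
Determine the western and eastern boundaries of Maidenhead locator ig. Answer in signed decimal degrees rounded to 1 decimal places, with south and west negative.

-20.0, 0.0

Field I=8, G=6: +8·20° lon, +6·10° lat → SW at lon -20°, lat -30°.
Cell spans 20° lon × 10° lat.
west -20.0, east 0.0.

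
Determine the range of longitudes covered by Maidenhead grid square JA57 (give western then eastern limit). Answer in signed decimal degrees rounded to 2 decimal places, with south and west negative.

10.00, 12.00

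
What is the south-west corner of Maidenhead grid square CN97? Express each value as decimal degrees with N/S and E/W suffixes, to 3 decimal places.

Field C=2, N=13: +2·20° lon, +13·10° lat → SW at lon -140°, lat 40°.
Square 9, 7: +9·2° lon, +7·1° lat → SW at lon -122°, lat 47°.
latitude 47.000° N, longitude 122.000° W.

47.000° N, 122.000° W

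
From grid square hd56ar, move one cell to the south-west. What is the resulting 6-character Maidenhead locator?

HD46xq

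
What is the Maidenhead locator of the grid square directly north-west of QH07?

PH98

Longitude square 0; −1 → -1, wraps to 9, carry into field.
Longitude field Q = 16; −1 → 15 = P.
Latitude square 7; +1 → 8.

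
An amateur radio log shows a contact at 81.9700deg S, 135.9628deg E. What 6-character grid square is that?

PA78xa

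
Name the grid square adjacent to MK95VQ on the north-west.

MK95ur

Longitude subsquare v = 21; −1 → 20 = u.
Latitude subsquare q = 16; +1 → 17 = r.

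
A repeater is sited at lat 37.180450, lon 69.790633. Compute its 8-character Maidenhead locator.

Shift to the Maidenhead origin (180°W, 90°S): lon 249.79063, lat 127.18045.
Field: lon ⌊249.79063/20⌋ = 12 → M; lat ⌊127.18045/10⌋ = 12 → M.
Square: lon ⌊9.79063/2⌋ = 4; lat ⌊7.18045/1⌋ = 7.
Subsquare: lon ⌊1.79063/0.0833333⌋ = 21 → v; lat ⌊0.18045/0.0416667⌋ = 4 → e.
Extended square: lon ⌊0.04063/0.00833333⌋ = 4; lat ⌊0.01378/0.00416667⌋ = 3.

MM47ve43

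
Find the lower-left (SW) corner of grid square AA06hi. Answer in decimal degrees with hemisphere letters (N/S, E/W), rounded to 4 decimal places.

83.6667° S, 179.4167° W

Field A=0, A=0: +0·20° lon, +0·10° lat → SW at lon -180°, lat -90°.
Square 0, 6: +0·2° lon, +6·1° lat → SW at lon -180°, lat -84°.
Subsquare h=7, i=8: +7·0.0833333° lon, +8·0.0416667° lat → SW at lon -179.417°, lat -83.6667°.
latitude 83.6667° S, longitude 179.4167° W.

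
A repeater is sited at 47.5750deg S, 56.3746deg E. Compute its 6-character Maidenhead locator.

Offset from 180°W / 90°S: lon 236.3746°, lat 42.4250°.
Field (20°×10°, letters A–R): lon ⌊236.3746/20⌋ = 11 → L; lat ⌊42.4250/10⌋ = 4 → E.
Square (2°×1°, digits 0–9): lon ⌊16.3746/2⌋ = 8; lat ⌊2.4250/1⌋ = 2.
Subsquare (5′×2.5′, letters a–x): lon ⌊0.3746/0.0833333⌋ = 4 → e; lat ⌊0.4250/0.0416667⌋ = 10 → k.

LE82ek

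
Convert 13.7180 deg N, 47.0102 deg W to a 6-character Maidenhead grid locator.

Add 180° to longitude and 90° to latitude: 132.9898, 103.7180.
Field (20°×10°, letters A–R): lon ⌊132.9898/20⌋ = 6 → G; lat ⌊103.7180/10⌋ = 10 → K.
Square (2°×1°, digits 0–9): lon ⌊12.9898/2⌋ = 6; lat ⌊3.7180/1⌋ = 3.
Subsquare (5′×2.5′, letters a–x): lon ⌊0.9898/0.0833333⌋ = 11 → l; lat ⌊0.7180/0.0416667⌋ = 17 → r.

GK63lr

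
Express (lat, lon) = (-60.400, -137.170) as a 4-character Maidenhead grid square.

CC19

Add 180° to longitude and 90° to latitude: 42.83, 29.60.
Field: 42.83/20 → 2 → C, 29.60/10 → 2 → C; chars CC.
Square: 2.83/2 → 1, 9.60/1 → 9; chars 19.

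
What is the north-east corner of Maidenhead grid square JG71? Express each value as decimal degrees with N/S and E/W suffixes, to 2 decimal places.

Field J=9, G=6: +9·20° lon, +6·10° lat → SW at lon 0°, lat -30°.
Square 7, 1: +7·2° lon, +1·1° lat → SW at lon 14°, lat -29°.
Cell spans 2° lon × 1° lat. NE corner is SW corner plus one full cell.
latitude 28.00° S, longitude 16.00° E.

28.00° S, 16.00° E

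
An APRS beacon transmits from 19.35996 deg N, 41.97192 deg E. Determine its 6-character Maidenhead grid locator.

LK09xi

Offset from 180°W / 90°S: lon 221.9719°, lat 109.3600°.
Field: 221.9719/20 → 11 → L, 109.3600/10 → 10 → K; chars LK.
Square: 1.9719/2 → 0, 9.3600/1 → 9; chars 09.
Subsquare: 1.9719/0.0833333 → 23 → x, 0.3600/0.0416667 → 8 → i; chars xi.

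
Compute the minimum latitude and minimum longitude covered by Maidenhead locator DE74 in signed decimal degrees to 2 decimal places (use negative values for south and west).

Field D=3, E=4: +3·20° lon, +4·10° lat → SW at lon -120°, lat -50°.
Square 7, 4: +7·2° lon, +4·1° lat → SW at lon -106°, lat -46°.
latitude -46.00, longitude -106.00.

-46.00, -106.00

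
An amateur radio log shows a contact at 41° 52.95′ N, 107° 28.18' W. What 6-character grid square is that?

DN61gv

Offset from 180°W / 90°S: lon 72.5303°, lat 131.8825°.
Field: 72.5303/20 → 3 → D, 131.8825/10 → 13 → N; chars DN.
Square: 12.5303/2 → 6, 1.8825/1 → 1; chars 61.
Subsquare: 0.5303/0.0833333 → 6 → g, 0.8825/0.0416667 → 21 → v; chars gv.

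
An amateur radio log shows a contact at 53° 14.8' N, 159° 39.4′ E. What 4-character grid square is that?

QO93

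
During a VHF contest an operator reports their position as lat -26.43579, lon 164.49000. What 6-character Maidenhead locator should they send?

RG23fn

Offset from 180°W / 90°S: lon 344.4900°, lat 63.5642°.
Field: lon ⌊344.4900/20⌋ = 17 → R; lat ⌊63.5642/10⌋ = 6 → G.
Square: lon ⌊4.4900/2⌋ = 2; lat ⌊3.5642/1⌋ = 3.
Subsquare: lon ⌊0.4900/0.0833333⌋ = 5 → f; lat ⌊0.5642/0.0416667⌋ = 13 → n.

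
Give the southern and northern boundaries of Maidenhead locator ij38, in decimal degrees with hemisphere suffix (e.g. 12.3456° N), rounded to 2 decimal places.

Field I=8, J=9: +8·20° lon, +9·10° lat → SW at lon -20°, lat 0°.
Square 3, 8: +3·2° lon, +8·1° lat → SW at lon -14°, lat 8°.
Cell spans 2° lon × 1° lat.
south 8.00° N, north 9.00° N.

8.00° N, 9.00° N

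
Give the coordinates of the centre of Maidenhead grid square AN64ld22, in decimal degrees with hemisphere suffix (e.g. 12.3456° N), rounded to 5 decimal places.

44.13542° N, 167.06250° W

Field A=0, N=13: +0·20° lon, +13·10° lat → SW at lon -180°, lat 40°.
Square 6, 4: +6·2° lon, +4·1° lat → SW at lon -168°, lat 44°.
Subsquare l=11, d=3: +11·0.0833333° lon, +3·0.0416667° lat → SW at lon -167.083°, lat 44.125°.
Extended square 2, 2: +2·0.00833333° lon, +2·0.00416667° lat → SW at lon -167.067°, lat 44.1333°.
Cell spans 0.00833333° lon × 0.00416667° lat. Centre is SW corner plus half of each.
latitude 44.13542° N, longitude 167.06250° W.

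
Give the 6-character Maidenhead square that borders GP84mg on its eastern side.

GP84ng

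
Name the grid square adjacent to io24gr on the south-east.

IO24hq

Longitude subsquare g = 6; +1 → 7 = h.
Latitude subsquare r = 17; −1 → 16 = q.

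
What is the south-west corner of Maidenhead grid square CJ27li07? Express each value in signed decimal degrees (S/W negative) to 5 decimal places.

Field C=2, J=9: +2·20° lon, +9·10° lat → SW at lon -140°, lat 0°.
Square 2, 7: +2·2° lon, +7·1° lat → SW at lon -136°, lat 7°.
Subsquare l=11, i=8: +11·0.0833333° lon, +8·0.0416667° lat → SW at lon -135.083°, lat 7.33333°.
Extended square 0, 7: +0·0.00833333° lon, +7·0.00416667° lat → SW at lon -135.083°, lat 7.3625°.
latitude 7.36250, longitude -135.08333.

7.36250, -135.08333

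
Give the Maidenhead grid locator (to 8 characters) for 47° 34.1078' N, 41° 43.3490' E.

LN07un66

Shift to the Maidenhead origin (180°W, 90°S): lon 221.72248, lat 137.56846.
Field: 221.72248/20 → 11 → L, 137.56846/10 → 13 → N; chars LN.
Square: 1.72248/2 → 0, 7.56846/1 → 7; chars 07.
Subsquare: 1.72248/0.0833333 → 20 → u, 0.56846/0.0416667 → 13 → n; chars un.
Extended square: 0.05582/0.00833333 → 6, 0.02680/0.00416667 → 6; chars 66.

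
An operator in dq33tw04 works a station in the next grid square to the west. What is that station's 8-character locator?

Longitude extended square 0; −1 → -1, wraps to 9, carry into subsquare.
Longitude subsquare t = 19; −1 → 18 = s.
The latitude characters are unchanged.

DQ33sw94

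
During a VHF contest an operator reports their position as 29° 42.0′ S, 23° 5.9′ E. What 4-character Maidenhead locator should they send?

Add 180° to longitude and 90° to latitude: 203.10, 60.30.
Field: lon ⌊203.10/20⌋ = 10 → K; lat ⌊60.30/10⌋ = 6 → G.
Square: lon ⌊3.10/2⌋ = 1; lat ⌊0.30/1⌋ = 0.

KG10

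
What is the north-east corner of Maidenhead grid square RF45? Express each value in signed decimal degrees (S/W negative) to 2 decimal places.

Field R=17, F=5: +17·20° lon, +5·10° lat → SW at lon 160°, lat -40°.
Square 4, 5: +4·2° lon, +5·1° lat → SW at lon 168°, lat -35°.
Cell spans 2° lon × 1° lat. NE corner is SW corner plus one full cell.
latitude -34.00, longitude 170.00.

-34.00, 170.00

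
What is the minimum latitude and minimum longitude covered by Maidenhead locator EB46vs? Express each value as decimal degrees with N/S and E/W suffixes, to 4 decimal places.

Field E=4, B=1: +4·20° lon, +1·10° lat → SW at lon -100°, lat -80°.
Square 4, 6: +4·2° lon, +6·1° lat → SW at lon -92°, lat -74°.
Subsquare v=21, s=18: +21·0.0833333° lon, +18·0.0416667° lat → SW at lon -90.25°, lat -73.25°.
latitude 73.2500° S, longitude 90.2500° W.

73.2500° S, 90.2500° W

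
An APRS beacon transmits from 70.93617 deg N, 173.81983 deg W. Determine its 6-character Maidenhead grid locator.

Shift to the Maidenhead origin (180°W, 90°S): lon 6.1802, lat 160.9362.
Field: 6.1802/20 → 0 → A, 160.9362/10 → 16 → Q; chars AQ.
Square: 6.1802/2 → 3, 0.9362/1 → 0; chars 30.
Subsquare: 0.1802/0.0833333 → 2 → c, 0.9362/0.0416667 → 22 → w; chars cw.

AQ30cw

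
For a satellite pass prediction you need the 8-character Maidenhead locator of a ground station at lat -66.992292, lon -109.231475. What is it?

DC53ja21

Add 180° to longitude and 90° to latitude: 70.76852, 23.00771.
Field (20°×10°, letters A–R): lon ⌊70.76852/20⌋ = 3 → D; lat ⌊23.00771/10⌋ = 2 → C.
Square (2°×1°, digits 0–9): lon ⌊10.76852/2⌋ = 5; lat ⌊3.00771/1⌋ = 3.
Subsquare (5′×2.5′, letters a–x): lon ⌊0.76852/0.0833333⌋ = 9 → j; lat ⌊0.00771/0.0416667⌋ = 0 → a.
Extended square (30″×15″, digits 0–9): lon ⌊0.01852/0.00833333⌋ = 2; lat ⌊0.00771/0.00416667⌋ = 1.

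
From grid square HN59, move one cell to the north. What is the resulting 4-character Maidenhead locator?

HO50

Latitude square 9; +1 → 10, wraps to 0, carry into field.
Latitude field N = 13; +1 → 14 = O.
The longitude characters are unchanged.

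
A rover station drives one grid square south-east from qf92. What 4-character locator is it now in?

RF01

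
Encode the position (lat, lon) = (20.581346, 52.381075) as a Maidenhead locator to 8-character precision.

Shift to the Maidenhead origin (180°W, 90°S): lon 232.38108, lat 110.58135.
Field: 232.38108/20 → 11 → L, 110.58135/10 → 11 → L; chars LL.
Square: 12.38108/2 → 6, 0.58135/1 → 0; chars 60.
Subsquare: 0.38108/0.0833333 → 4 → e, 0.58135/0.0416667 → 13 → n; chars en.
Extended square: 0.04774/0.00833333 → 5, 0.03968/0.00416667 → 9; chars 59.

LL60en59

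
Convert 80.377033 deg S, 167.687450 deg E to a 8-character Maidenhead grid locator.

RA39uo29

Add 180° to longitude and 90° to latitude: 347.68745, 9.62297.
Field: 347.68745/20 → 17 → R, 9.62297/10 → 0 → A; chars RA.
Square: 7.68745/2 → 3, 9.62297/1 → 9; chars 39.
Subsquare: 1.68745/0.0833333 → 20 → u, 0.62297/0.0416667 → 14 → o; chars uo.
Extended square: 0.02078/0.00833333 → 2, 0.03963/0.00416667 → 9; chars 29.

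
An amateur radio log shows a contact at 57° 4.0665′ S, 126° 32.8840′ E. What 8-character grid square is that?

PD32gw53

Shift to the Maidenhead origin (180°W, 90°S): lon 306.54807, lat 32.93223.
Field (20°×10°, letters A–R): 306.54807/20 → 15 → P, 32.93223/10 → 3 → D; chars PD.
Square (2°×1°, digits 0–9): 6.54807/2 → 3, 2.93223/1 → 2; chars 32.
Subsquare (5′×2.5′, letters a–x): 0.54807/0.0833333 → 6 → g, 0.93223/0.0416667 → 22 → w; chars gw.
Extended square (30″×15″, digits 0–9): 0.04807/0.00833333 → 5, 0.01556/0.00416667 → 3; chars 53.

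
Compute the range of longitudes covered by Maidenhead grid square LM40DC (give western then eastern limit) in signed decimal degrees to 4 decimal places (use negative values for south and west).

Field L=11, M=12: +11·20° lon, +12·10° lat → SW at lon 40°, lat 30°.
Square 4, 0: +4·2° lon, +0·1° lat → SW at lon 48°, lat 30°.
Subsquare d=3, c=2: +3·0.0833333° lon, +2·0.0416667° lat → SW at lon 48.25°, lat 30.0833°.
Cell spans 0.0833333° lon × 0.0416667° lat.
west 48.2500, east 48.3333.

48.2500, 48.3333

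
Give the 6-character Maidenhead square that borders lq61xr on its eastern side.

LQ71ar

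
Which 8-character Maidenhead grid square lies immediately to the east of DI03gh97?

Longitude extended square 9; +1 → 10, wraps to 0, carry into subsquare.
Longitude subsquare g = 6; +1 → 7 = h.
The latitude characters are unchanged.

DI03hh07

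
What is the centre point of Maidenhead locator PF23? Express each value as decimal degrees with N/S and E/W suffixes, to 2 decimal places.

Field P=15, F=5: +15·20° lon, +5·10° lat → SW at lon 120°, lat -40°.
Square 2, 3: +2·2° lon, +3·1° lat → SW at lon 124°, lat -37°.
Cell spans 2° lon × 1° lat. Centre is SW corner plus half of each.
latitude 36.50° S, longitude 125.00° E.

36.50° S, 125.00° E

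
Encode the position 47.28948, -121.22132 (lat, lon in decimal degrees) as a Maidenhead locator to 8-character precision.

CN97jg39

Shift to the Maidenhead origin (180°W, 90°S): lon 58.77868, lat 137.28948.
Field: 58.77868/20 → 2 → C, 137.28948/10 → 13 → N; chars CN.
Square: 18.77868/2 → 9, 7.28948/1 → 7; chars 97.
Subsquare: 0.77868/0.0833333 → 9 → j, 0.28948/0.0416667 → 6 → g; chars jg.
Extended square: 0.02868/0.00833333 → 3, 0.03948/0.00416667 → 9; chars 39.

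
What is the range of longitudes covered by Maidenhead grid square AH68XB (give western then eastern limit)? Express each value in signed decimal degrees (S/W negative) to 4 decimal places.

-166.0833, -166.0000

Field A=0, H=7: +0·20° lon, +7·10° lat → SW at lon -180°, lat -20°.
Square 6, 8: +6·2° lon, +8·1° lat → SW at lon -168°, lat -12°.
Subsquare x=23, b=1: +23·0.0833333° lon, +1·0.0416667° lat → SW at lon -166.083°, lat -11.9583°.
Cell spans 0.0833333° lon × 0.0416667° lat.
west -166.0833, east -166.0000.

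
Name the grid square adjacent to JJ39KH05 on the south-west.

Longitude extended square 0; −1 → -1, wraps to 9, carry into subsquare.
Longitude subsquare k = 10; −1 → 9 = j.
Latitude extended square 5; −1 → 4.

JJ39jh94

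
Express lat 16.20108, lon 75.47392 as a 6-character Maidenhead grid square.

Offset from 180°W / 90°S: lon 255.4739°, lat 106.2011°.
Field: lon ⌊255.4739/20⌋ = 12 → M; lat ⌊106.2011/10⌋ = 10 → K.
Square: lon ⌊15.4739/2⌋ = 7; lat ⌊6.2011/1⌋ = 6.
Subsquare: lon ⌊1.4739/0.0833333⌋ = 17 → r; lat ⌊0.2011/0.0416667⌋ = 4 → e.

MK76re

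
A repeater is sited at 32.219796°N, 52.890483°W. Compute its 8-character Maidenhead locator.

GM32nf32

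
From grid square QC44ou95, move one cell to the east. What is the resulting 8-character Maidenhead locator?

Longitude extended square 9; +1 → 10, wraps to 0, carry into subsquare.
Longitude subsquare o = 14; +1 → 15 = p.
The latitude characters are unchanged.

QC44pu05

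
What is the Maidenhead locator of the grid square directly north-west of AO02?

Longitude square 0; −1 → -1, wraps to 9, carry into field.
Longitude field A = 0; −1 → -1, wraps to 17 = R, wrapping around the antimeridian.
Latitude square 2; +1 → 3.

RO93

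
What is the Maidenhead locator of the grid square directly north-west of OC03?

Longitude square 0; −1 → -1, wraps to 9, carry into field.
Longitude field O = 14; −1 → 13 = N.
Latitude square 3; +1 → 4.

NC94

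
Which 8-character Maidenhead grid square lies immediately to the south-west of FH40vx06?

Longitude extended square 0; −1 → -1, wraps to 9, carry into subsquare.
Longitude subsquare v = 21; −1 → 20 = u.
Latitude extended square 6; −1 → 5.

FH40ux95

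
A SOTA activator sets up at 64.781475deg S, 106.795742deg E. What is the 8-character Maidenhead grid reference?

OC35jf52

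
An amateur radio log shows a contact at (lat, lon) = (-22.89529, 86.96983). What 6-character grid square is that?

Shift to the Maidenhead origin (180°W, 90°S): lon 266.9698, lat 67.1047.
Field: 266.9698/20 → 13 → N, 67.1047/10 → 6 → G; chars NG.
Square: 6.9698/2 → 3, 7.1047/1 → 7; chars 37.
Subsquare: 0.9698/0.0833333 → 11 → l, 0.1047/0.0416667 → 2 → c; chars lc.

NG37lc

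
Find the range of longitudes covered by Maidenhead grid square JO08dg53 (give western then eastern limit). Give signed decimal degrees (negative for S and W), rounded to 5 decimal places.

0.29167, 0.30000

Field J=9, O=14: +9·20° lon, +14·10° lat → SW at lon 0°, lat 50°.
Square 0, 8: +0·2° lon, +8·1° lat → SW at lon 0°, lat 58°.
Subsquare d=3, g=6: +3·0.0833333° lon, +6·0.0416667° lat → SW at lon 0.25°, lat 58.25°.
Extended square 5, 3: +5·0.00833333° lon, +3·0.00416667° lat → SW at lon 0.291667°, lat 58.2625°.
Cell spans 0.00833333° lon × 0.00416667° lat.
west 0.29167, east 0.30000.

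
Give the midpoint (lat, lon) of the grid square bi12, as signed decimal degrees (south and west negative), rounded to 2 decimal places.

-7.50, -157.00

Field B=1, I=8: +1·20° lon, +8·10° lat → SW at lon -160°, lat -10°.
Square 1, 2: +1·2° lon, +2·1° lat → SW at lon -158°, lat -8°.
Cell spans 2° lon × 1° lat. Centre is SW corner plus half of each.
latitude -7.50, longitude -157.00.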